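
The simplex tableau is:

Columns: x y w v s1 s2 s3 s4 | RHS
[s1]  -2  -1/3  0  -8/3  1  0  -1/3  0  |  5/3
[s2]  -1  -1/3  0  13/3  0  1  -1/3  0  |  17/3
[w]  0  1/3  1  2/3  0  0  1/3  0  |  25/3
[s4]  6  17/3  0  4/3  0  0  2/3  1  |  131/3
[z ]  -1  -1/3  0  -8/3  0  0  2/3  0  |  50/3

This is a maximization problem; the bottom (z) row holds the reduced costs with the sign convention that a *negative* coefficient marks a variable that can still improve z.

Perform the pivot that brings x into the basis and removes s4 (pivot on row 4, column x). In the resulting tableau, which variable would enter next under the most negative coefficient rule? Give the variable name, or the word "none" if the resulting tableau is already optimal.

v

Pivot element 6. New z-row = old z-row − (-1)·(row 4/6).
Updated z-row coefficients: x: 0, y: 11/18, w: 0, v: -22/9, s1: 0, s2: 0, s3: 7/9, s4: 1/6.
The most negative is -22/9 in column v, so v would enter next.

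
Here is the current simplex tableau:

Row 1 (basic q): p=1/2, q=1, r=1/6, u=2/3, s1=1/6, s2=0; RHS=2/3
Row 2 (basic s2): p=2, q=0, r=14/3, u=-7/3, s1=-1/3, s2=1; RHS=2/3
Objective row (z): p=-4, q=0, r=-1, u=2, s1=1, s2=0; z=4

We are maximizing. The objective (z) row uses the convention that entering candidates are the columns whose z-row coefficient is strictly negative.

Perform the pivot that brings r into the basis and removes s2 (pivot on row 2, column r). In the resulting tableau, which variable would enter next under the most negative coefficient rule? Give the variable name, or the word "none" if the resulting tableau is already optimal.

Pivot element 14/3. New z-row = old z-row − (-1)·(row 2/(14/3)).
Updated z-row coefficients: p: -25/7, q: 0, r: 0, u: 3/2, s1: 13/14, s2: 3/14.
The most negative is -25/7 in column p, so p would enter next.

p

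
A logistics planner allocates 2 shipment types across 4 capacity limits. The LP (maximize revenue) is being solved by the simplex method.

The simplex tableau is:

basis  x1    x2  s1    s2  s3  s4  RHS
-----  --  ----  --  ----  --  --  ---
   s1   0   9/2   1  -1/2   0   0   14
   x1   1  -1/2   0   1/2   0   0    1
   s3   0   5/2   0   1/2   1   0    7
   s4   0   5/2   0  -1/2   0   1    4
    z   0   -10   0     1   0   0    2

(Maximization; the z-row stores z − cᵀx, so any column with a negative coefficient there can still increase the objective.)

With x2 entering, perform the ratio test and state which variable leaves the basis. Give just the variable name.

s4

Ratios: row 1 (s1): 14/(9/2) = 28/9; row 2 (x1): entry -1/2 ≤ 0, skip; row 3 (s3): 7/(5/2) = 14/5; row 4 (s4): 4/(5/2) = 8/5.
Minimum ratio 8/5 is in the s4 row, so s4 leaves.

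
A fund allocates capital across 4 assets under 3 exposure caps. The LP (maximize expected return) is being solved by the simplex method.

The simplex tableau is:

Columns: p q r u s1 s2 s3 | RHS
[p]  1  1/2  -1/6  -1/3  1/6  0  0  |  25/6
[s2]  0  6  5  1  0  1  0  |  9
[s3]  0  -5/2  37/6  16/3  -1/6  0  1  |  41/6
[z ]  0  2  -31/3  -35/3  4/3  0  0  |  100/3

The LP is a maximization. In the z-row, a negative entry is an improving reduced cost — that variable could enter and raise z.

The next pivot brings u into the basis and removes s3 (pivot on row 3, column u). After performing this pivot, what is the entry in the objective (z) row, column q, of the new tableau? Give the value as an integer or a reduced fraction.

Pivot element is row 3, column u: 16/3.
Normalize row 3: new (row 3, q) = (-5/2)/(16/3) = -15/32.
z-row ← z-row − (-35/3)·(new row 3): 2 − (-35/3)·(-15/32) = -111/32.

-111/32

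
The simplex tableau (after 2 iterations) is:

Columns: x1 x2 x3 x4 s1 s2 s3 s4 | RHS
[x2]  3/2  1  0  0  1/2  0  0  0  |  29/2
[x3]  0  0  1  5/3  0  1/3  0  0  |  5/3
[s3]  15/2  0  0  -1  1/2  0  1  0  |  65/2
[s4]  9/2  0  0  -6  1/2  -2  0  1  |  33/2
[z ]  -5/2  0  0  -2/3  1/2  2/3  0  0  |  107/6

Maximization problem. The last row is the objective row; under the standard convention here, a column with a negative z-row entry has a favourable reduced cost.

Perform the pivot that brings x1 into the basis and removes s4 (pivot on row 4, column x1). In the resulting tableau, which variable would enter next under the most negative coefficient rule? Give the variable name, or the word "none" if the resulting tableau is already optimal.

Pivot element 9/2. New z-row = old z-row − (-5/2)·(row 4/(9/2)).
Updated z-row coefficients: x1: 0, x2: 0, x3: 0, x4: -4, s1: 7/9, s2: -4/9, s3: 0, s4: 5/9.
The most negative is -4 in column x4, so x4 would enter next.

x4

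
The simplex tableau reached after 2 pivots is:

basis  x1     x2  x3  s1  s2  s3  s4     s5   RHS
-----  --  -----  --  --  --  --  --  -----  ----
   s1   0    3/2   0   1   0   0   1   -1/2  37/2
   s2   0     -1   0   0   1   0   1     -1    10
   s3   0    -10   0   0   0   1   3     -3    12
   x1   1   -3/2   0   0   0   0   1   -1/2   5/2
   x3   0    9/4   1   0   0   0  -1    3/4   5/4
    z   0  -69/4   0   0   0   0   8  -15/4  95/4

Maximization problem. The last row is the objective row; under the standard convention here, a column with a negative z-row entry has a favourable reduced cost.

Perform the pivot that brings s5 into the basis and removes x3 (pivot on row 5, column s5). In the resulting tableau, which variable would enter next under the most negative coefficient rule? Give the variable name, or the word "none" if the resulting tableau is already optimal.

x2

Pivot element 3/4. New z-row = old z-row − (-15/4)·(row 5/(3/4)).
Updated z-row coefficients: x1: 0, x2: -6, x3: 5, s1: 0, s2: 0, s3: 0, s4: 3, s5: 0.
The most negative is -6 in column x2, so x2 would enter next.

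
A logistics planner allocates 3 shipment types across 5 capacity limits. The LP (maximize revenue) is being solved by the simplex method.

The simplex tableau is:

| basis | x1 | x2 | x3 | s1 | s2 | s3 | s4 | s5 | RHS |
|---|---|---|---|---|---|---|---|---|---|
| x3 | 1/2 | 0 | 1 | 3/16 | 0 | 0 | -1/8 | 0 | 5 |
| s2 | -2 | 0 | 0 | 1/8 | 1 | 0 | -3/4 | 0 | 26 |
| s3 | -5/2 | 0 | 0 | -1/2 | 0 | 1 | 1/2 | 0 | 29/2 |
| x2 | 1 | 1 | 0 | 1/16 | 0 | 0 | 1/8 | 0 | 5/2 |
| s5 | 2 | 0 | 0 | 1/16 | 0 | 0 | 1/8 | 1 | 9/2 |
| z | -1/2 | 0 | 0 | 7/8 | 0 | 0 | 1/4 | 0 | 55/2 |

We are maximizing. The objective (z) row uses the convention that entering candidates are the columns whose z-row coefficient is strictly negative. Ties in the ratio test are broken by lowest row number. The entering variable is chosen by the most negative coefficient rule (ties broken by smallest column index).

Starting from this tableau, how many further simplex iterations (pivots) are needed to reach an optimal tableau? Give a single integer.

pivot: x1 in, s5 out → z = 229/8
No improving column remains; optimal.

1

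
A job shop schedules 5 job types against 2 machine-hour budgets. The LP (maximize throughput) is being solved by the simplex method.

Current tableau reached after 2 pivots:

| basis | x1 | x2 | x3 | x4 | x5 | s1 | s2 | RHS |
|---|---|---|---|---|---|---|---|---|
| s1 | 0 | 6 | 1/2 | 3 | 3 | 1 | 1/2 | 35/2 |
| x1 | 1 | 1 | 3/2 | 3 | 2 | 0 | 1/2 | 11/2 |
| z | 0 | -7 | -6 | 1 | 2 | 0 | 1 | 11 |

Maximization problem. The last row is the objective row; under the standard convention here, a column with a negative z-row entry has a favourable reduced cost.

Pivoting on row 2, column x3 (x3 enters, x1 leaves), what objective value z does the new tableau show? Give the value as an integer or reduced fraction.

Minimum ratio for x3: (11/2)/(3/2) = 11/3.
z changes by −(z-row coeff of x3)·ratio = −(-6)·(11/3) = 22.
New z = 11 + 22 = 33.

33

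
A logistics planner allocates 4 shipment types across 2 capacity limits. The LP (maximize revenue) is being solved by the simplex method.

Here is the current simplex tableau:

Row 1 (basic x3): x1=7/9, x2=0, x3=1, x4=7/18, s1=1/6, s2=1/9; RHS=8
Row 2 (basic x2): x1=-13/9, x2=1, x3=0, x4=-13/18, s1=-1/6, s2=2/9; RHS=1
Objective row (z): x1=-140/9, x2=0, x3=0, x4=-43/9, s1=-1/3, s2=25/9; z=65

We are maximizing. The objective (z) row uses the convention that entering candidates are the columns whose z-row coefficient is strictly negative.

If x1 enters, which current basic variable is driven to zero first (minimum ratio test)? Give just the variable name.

x3

Ratios: row 1 (x3): 8/(7/9) = 72/7; row 2 (x2): entry -13/9 ≤ 0, skip.
Minimum ratio 72/7 is in the x3 row, so x3 leaves.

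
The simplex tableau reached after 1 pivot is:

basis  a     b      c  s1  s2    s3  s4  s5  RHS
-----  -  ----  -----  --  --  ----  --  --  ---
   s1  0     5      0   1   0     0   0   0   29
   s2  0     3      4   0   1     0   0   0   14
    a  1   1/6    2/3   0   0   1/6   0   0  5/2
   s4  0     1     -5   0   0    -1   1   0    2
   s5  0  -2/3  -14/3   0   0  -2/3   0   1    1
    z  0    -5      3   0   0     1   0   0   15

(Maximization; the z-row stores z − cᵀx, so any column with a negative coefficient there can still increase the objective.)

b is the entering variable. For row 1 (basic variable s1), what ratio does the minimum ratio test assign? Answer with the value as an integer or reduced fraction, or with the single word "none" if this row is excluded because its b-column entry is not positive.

Ratio = RHS / (b entry) = 29 / 5 = 29/5.

29/5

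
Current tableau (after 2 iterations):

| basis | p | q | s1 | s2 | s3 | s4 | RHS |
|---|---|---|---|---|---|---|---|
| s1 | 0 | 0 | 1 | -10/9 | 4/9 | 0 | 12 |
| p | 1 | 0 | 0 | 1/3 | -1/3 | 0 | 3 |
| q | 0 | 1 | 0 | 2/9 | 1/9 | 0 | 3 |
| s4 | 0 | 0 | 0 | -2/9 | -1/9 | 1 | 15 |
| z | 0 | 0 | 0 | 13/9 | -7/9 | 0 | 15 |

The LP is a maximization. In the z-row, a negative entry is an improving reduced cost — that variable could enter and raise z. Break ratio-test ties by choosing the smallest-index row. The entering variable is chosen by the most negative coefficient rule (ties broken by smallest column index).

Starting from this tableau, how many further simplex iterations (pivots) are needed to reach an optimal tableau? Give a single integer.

2

pivot: s3 in, s1 out → z = 36
pivot: s2 in, q out → z = 36
No improving column remains; optimal.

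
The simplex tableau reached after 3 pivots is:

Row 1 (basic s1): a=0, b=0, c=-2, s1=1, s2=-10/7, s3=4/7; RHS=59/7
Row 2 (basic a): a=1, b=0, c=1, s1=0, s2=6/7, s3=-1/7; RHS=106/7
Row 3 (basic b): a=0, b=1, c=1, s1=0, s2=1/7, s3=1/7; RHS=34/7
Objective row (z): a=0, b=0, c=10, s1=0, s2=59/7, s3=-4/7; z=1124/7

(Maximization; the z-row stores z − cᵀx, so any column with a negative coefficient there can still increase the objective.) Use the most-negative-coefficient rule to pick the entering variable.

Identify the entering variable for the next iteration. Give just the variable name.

s3

Objective-row coefficients: a: 0, b: 0, c: 10, s1: 0, s2: 59/7, s3: -4/7.
The most negative is -4/7 in column s3, so s3 enters.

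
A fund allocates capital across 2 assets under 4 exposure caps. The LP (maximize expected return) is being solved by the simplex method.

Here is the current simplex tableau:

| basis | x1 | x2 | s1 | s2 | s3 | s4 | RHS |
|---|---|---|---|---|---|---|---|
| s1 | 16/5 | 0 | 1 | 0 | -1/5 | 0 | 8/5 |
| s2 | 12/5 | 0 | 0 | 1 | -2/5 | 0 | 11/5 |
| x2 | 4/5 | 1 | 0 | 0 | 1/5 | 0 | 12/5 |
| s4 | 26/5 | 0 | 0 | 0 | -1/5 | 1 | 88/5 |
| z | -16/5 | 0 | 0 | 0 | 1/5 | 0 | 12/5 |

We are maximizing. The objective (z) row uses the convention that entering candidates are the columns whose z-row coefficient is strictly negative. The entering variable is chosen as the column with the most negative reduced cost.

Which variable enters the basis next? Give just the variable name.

Objective-row coefficients: x1: -16/5, x2: 0, s1: 0, s2: 0, s3: 1/5, s4: 0.
The most negative is -16/5 in column x1, so x1 enters.

x1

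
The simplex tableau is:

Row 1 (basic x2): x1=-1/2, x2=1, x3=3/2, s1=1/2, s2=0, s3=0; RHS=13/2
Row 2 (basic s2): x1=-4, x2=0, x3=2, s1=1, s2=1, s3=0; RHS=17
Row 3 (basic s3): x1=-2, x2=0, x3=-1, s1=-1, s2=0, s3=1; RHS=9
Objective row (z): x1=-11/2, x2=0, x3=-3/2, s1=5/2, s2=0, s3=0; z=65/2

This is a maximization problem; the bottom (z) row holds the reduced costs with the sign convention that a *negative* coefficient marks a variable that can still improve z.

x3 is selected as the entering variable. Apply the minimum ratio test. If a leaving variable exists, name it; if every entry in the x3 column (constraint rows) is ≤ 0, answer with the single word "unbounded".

Ratios: row 1 (x2): (13/2)/(3/2) = 13/3; row 2 (s2): 17/2 = 17/2; row 3 (s3): entry -1 ≤ 0, skip.
Minimum ratio is in the x2 row, so x2 leaves.

x2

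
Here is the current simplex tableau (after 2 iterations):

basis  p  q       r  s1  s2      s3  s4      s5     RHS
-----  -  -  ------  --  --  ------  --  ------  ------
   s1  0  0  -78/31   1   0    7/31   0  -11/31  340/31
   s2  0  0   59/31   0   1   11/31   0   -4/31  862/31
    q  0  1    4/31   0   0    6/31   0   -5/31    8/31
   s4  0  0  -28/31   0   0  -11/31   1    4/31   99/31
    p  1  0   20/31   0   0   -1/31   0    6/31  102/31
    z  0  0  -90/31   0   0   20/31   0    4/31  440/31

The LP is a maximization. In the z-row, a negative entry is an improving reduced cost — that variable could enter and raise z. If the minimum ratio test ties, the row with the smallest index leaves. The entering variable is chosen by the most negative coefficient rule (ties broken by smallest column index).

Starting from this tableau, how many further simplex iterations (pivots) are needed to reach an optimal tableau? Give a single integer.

2

pivot: r in, q out → z = 20
pivot: s5 in, p out → z = 27
No improving column remains; optimal.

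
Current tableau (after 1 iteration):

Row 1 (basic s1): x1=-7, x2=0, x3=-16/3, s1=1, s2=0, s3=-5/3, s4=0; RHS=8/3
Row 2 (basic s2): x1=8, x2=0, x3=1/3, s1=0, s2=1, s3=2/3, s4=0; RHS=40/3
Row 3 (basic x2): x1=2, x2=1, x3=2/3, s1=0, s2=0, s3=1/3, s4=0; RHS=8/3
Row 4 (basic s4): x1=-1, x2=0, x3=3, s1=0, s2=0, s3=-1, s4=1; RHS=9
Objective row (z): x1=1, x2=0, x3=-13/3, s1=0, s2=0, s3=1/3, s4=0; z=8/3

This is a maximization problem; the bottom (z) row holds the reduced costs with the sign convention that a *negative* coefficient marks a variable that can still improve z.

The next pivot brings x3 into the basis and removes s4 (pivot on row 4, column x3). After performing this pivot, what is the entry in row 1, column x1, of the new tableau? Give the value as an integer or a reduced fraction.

-79/9

Pivot element is row 4, column x3: 3.
Normalize row 4: new (row 4, x1) = (-1)/3 = -1/3.
row 1 ← row 1 − (-16/3)·(new row 4): -7 − (-16/3)·(-1/3) = -79/9.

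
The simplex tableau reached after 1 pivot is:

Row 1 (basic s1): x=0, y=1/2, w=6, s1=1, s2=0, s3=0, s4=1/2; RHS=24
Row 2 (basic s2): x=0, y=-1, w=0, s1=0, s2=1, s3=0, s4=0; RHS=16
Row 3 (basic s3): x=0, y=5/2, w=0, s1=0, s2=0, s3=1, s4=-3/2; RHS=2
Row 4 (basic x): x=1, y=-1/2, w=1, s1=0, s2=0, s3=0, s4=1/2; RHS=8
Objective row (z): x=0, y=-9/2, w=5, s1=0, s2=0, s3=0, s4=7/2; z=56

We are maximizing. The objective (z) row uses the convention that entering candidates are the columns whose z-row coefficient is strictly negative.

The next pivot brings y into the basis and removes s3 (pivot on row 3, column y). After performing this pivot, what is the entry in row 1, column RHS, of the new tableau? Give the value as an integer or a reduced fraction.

118/5

Pivot element is row 3, column y: 5/2.
Normalize row 3: new (row 3, RHS) = 2/(5/2) = 4/5.
row 1 ← row 1 − (1/2)·(new row 3): 24 − (1/2)·(4/5) = 118/5.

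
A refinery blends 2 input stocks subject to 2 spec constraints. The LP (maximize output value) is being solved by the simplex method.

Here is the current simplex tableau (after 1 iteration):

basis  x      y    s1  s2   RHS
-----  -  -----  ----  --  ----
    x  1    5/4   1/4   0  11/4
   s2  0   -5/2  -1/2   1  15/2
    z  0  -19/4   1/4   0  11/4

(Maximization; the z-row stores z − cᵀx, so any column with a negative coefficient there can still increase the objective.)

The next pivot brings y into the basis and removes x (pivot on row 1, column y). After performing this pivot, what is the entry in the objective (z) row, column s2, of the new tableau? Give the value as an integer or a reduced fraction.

Pivot element is row 1, column y: 5/4.
Normalize row 1: new (row 1, s2) = 0/(5/4) = 0.
z-row ← z-row − (-19/4)·(new row 1): 0 − (-19/4)·0 = 0.

0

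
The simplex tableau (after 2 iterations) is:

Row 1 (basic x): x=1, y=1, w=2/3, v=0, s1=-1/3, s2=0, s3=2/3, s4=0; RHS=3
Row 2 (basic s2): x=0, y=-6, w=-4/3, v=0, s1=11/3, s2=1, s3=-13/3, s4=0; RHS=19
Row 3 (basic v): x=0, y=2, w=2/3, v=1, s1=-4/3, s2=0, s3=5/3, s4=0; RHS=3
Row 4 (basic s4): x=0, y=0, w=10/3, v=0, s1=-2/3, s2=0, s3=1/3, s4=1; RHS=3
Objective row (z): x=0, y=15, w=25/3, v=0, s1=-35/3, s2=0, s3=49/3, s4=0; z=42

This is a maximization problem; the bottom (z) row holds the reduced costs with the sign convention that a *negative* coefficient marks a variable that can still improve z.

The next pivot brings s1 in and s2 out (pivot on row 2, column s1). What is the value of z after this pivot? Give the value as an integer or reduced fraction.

Minimum ratio for s1: 19/(11/3) = 57/11.
z changes by −(z-row coeff of s1)·ratio = −(-35/3)·(57/11) = 665/11.
New z = 42 + (665/11) = 1127/11.

1127/11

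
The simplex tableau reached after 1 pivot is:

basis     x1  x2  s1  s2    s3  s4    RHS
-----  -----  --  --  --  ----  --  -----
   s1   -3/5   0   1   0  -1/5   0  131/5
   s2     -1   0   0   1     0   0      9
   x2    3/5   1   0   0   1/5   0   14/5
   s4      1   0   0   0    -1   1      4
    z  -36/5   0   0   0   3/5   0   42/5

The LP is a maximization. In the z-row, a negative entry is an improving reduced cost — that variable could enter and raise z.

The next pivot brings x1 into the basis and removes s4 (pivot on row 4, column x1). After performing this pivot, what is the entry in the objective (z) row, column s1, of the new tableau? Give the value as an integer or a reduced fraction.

Pivot element is row 4, column x1: 1.
Normalize row 4: new (row 4, s1) = 0/1 = 0.
z-row ← z-row − (-36/5)·(new row 4): 0 − (-36/5)·0 = 0.

0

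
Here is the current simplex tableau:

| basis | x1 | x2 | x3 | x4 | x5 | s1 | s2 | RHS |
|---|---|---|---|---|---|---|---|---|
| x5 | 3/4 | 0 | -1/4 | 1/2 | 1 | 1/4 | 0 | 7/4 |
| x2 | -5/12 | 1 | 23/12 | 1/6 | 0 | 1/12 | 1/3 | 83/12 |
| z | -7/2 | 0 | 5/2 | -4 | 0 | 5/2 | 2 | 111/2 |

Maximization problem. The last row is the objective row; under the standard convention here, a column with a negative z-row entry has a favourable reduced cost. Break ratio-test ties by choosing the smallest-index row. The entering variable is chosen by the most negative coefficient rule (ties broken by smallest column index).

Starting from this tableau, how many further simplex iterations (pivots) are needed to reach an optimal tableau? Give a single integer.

1

pivot: x4 in, x5 out → z = 139/2
No improving column remains; optimal.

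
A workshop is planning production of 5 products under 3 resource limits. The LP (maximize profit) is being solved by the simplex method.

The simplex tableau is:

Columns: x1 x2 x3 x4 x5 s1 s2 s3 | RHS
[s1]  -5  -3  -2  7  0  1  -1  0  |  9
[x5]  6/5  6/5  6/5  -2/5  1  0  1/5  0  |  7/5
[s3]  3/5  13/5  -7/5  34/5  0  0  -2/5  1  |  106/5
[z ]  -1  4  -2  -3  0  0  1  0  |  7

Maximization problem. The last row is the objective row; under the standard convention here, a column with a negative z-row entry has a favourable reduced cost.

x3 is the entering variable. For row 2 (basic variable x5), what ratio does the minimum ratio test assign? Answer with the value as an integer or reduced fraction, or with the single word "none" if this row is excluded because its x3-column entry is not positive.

Ratio = RHS / (x3 entry) = (7/5) / (6/5) = 7/6.

7/6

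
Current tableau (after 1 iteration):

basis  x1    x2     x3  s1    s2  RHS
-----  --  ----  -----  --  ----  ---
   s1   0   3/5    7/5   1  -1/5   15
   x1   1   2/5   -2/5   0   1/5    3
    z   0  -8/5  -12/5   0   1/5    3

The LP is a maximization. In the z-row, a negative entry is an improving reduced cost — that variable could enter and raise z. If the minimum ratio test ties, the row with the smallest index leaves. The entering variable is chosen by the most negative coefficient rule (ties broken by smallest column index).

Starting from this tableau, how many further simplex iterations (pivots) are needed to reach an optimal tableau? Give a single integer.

pivot: x3 in, s1 out → z = 201/7
pivot: x2 in, x1 out → z = 36
No improving column remains; optimal.

2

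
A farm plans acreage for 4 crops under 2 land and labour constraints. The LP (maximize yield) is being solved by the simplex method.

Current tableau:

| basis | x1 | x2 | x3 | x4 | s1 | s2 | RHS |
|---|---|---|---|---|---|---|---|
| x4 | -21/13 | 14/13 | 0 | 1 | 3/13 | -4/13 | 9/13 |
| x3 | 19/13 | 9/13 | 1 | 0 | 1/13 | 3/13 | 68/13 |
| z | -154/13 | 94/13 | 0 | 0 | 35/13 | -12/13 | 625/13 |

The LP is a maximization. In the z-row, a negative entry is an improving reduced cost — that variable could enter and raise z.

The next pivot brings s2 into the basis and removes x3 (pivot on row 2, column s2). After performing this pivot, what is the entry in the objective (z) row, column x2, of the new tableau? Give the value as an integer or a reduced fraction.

10

Pivot element is row 2, column s2: 3/13.
Normalize row 2: new (row 2, x2) = (9/13)/(3/13) = 3.
z-row ← z-row − (-12/13)·(new row 2): 94/13 − (-12/13)·3 = 10.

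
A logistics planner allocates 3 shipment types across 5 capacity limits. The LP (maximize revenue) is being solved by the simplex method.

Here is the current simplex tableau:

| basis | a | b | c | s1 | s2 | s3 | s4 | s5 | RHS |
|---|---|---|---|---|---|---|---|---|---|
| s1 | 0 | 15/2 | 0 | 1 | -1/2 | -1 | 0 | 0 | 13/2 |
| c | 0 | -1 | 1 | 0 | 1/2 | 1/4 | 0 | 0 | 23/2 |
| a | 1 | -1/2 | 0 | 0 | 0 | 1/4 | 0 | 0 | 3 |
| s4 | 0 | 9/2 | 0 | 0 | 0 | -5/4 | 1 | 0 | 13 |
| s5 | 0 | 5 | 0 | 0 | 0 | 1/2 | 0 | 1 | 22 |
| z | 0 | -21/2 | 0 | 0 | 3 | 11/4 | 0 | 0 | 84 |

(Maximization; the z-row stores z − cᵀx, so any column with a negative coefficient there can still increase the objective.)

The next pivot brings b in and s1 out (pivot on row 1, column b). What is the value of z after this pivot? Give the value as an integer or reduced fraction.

931/10

Minimum ratio for b: (13/2)/(15/2) = 13/15.
z changes by −(z-row coeff of b)·ratio = −(-21/2)·(13/15) = 91/10.
New z = 84 + (91/10) = 931/10.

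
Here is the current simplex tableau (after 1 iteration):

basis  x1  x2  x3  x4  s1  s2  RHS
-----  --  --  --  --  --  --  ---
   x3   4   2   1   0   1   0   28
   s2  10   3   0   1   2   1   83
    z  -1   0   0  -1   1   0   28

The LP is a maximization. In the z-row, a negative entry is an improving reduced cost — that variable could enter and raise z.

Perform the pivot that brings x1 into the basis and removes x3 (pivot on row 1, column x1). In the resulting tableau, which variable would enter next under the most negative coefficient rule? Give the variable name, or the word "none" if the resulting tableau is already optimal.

Pivot element 4. New z-row = old z-row − (-1)·(row 1/4).
Updated z-row coefficients: x1: 0, x2: 1/2, x3: 1/4, x4: -1, s1: 5/4, s2: 0.
The most negative is -1 in column x4, so x4 would enter next.

x4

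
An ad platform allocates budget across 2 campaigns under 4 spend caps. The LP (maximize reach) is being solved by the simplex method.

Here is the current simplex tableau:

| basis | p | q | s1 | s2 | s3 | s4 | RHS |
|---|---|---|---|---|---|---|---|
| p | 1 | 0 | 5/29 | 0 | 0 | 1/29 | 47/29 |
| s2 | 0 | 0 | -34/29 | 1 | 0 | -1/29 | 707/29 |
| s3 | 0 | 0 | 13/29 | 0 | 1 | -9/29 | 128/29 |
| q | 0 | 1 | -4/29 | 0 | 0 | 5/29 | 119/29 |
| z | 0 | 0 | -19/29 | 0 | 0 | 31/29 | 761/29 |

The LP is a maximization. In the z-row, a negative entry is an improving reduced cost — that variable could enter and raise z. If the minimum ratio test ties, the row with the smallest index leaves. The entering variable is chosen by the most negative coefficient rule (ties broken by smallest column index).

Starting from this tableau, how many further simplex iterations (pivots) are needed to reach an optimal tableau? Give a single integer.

pivot: s1 in, p out → z = 162/5
No improving column remains; optimal.

1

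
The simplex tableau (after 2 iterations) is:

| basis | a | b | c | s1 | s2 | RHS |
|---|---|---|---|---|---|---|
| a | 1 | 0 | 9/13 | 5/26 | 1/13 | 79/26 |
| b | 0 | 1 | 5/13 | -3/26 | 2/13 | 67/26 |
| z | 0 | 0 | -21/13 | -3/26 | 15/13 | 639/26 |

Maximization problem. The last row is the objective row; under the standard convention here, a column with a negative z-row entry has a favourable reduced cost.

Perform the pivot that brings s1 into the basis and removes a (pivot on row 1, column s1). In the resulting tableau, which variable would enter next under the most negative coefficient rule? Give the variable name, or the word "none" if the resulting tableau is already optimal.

Pivot element 5/26. New z-row = old z-row − (-3/26)·(row 1/(5/26)).
Updated z-row coefficients: a: 3/5, b: 0, c: -6/5, s1: 0, s2: 6/5.
The most negative is -6/5 in column c, so c would enter next.

c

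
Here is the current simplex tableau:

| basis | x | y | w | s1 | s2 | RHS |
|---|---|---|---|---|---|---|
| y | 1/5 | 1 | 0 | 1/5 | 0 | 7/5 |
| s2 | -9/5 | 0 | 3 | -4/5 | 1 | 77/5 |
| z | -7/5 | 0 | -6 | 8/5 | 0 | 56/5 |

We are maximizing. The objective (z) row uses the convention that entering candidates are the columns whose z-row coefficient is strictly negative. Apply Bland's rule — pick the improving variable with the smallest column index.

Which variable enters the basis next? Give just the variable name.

Objective-row coefficients: x: -7/5, y: 0, w: -6, s1: 8/5, s2: 0.
Improving columns: x, w. Bland's rule picks the smallest column index → x.

x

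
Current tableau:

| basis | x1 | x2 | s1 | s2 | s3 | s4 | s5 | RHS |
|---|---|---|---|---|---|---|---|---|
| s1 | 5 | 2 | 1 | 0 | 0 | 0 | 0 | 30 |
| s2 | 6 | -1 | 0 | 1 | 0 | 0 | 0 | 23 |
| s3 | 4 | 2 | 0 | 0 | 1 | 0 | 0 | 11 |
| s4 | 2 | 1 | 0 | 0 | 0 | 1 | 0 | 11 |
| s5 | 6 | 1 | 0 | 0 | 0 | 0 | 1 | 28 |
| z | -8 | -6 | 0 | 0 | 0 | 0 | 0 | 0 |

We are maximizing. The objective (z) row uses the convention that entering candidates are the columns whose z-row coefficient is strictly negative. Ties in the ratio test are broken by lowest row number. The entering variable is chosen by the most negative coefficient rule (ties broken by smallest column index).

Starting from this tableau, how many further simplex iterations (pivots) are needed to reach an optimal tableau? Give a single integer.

2

pivot: x1 in, s3 out → z = 22
pivot: x2 in, x1 out → z = 33
No improving column remains; optimal.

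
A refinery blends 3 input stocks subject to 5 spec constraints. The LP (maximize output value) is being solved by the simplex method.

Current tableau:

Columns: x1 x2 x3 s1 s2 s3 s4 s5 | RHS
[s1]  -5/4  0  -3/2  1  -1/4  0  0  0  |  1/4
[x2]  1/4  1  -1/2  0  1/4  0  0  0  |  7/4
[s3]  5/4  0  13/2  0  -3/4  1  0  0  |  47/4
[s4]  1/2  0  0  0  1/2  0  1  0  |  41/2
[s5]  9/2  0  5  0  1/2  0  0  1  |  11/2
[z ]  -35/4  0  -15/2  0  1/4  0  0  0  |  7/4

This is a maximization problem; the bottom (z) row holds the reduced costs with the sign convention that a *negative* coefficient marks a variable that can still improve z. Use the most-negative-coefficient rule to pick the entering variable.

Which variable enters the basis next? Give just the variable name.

x1

Objective-row coefficients: x1: -35/4, x2: 0, x3: -15/2, s1: 0, s2: 1/4, s3: 0, s4: 0, s5: 0.
The most negative is -35/4 in column x1, so x1 enters.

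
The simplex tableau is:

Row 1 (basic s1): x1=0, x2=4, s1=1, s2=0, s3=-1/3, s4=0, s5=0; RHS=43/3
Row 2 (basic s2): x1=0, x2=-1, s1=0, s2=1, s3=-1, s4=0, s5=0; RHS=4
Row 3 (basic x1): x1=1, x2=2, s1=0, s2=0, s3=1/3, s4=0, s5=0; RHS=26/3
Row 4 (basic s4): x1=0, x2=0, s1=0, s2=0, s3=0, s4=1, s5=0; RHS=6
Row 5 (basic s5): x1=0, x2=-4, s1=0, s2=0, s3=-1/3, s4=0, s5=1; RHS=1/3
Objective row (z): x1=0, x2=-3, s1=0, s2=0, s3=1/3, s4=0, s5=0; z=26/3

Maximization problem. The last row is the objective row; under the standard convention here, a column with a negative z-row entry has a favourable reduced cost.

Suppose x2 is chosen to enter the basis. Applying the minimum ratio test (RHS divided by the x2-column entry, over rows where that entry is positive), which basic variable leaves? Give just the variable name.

Ratios: row 1 (s1): (43/3)/4 = 43/12; row 2 (s2): entry -1 ≤ 0, skip; row 3 (x1): (26/3)/2 = 13/3; row 4 (s4): entry 0 ≤ 0, skip; row 5 (s5): entry -4 ≤ 0, skip.
Minimum ratio 43/12 is in the s1 row, so s1 leaves.

s1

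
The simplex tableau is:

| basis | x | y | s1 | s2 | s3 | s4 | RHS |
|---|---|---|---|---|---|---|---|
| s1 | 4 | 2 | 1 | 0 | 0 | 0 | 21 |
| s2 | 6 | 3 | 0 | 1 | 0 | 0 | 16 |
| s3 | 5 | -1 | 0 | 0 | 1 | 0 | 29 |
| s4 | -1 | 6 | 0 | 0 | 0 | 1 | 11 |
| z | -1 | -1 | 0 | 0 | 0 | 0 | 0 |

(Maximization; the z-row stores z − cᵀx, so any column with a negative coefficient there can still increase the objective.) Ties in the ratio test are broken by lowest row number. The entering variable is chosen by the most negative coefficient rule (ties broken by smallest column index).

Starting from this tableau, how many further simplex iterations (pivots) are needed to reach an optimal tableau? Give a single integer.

2

pivot: x in, s2 out → z = 8/3
pivot: y in, s4 out → z = 145/39
No improving column remains; optimal.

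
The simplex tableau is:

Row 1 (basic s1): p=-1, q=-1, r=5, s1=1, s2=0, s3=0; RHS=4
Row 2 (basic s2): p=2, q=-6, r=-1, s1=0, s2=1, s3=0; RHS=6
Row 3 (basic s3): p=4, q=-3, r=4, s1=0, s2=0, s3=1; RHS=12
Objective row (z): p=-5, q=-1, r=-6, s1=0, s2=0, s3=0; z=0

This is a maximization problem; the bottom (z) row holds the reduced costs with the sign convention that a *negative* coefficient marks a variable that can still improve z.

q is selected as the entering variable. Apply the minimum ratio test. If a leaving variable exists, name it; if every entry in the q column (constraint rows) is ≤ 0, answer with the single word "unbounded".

q-column entries: row 1: -1, row 2: -6, row 3: -3. All ≤ 0, so q can increase without bound; the LP is unbounded in this direction.

unbounded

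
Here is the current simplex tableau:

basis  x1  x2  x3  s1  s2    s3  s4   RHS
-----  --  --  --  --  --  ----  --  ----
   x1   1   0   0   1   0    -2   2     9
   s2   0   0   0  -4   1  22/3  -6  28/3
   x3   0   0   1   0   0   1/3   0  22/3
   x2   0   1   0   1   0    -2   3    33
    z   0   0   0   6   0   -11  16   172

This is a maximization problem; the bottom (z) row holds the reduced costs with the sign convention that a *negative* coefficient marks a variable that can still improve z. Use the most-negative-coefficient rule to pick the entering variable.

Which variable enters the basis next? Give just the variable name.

Objective-row coefficients: x1: 0, x2: 0, x3: 0, s1: 6, s2: 0, s3: -11, s4: 16.
The most negative is -11 in column s3, so s3 enters.

s3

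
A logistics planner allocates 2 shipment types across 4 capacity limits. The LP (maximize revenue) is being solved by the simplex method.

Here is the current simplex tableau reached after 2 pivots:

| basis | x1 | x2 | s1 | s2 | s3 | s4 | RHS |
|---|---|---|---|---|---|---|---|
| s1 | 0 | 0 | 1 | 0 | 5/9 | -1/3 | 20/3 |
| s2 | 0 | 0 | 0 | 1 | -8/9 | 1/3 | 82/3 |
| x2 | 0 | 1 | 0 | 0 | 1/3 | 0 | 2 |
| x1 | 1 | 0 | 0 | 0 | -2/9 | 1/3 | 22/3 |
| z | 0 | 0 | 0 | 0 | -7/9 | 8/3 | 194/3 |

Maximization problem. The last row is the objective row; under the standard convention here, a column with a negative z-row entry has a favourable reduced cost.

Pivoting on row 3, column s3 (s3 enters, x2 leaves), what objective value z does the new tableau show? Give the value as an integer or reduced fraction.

Minimum ratio for s3: 2/(1/3) = 6.
z changes by −(z-row coeff of s3)·ratio = −(-7/9)·6 = 14/3.
New z = 194/3 + (14/3) = 208/3.

208/3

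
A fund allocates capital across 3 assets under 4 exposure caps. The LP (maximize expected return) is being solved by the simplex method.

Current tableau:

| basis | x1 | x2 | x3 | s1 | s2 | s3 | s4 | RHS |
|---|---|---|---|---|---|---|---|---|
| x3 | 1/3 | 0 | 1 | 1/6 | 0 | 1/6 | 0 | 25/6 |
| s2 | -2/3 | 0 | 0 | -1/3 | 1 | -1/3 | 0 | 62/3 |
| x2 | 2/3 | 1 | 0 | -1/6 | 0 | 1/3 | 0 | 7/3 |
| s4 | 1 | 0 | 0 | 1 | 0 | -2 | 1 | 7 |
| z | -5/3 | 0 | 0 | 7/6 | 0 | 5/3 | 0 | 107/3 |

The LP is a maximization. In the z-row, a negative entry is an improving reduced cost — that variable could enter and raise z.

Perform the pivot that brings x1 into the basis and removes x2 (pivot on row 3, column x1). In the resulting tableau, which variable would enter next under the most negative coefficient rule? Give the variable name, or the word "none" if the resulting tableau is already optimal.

Pivot element 2/3. New z-row = old z-row − (-5/3)·(row 3/(2/3)).
Updated z-row coefficients: x1: 0, x2: 5/2, x3: 0, s1: 3/4, s2: 0, s3: 5/2, s4: 0.
No coefficient is strictly negative; the tableau after this pivot is optimal.

none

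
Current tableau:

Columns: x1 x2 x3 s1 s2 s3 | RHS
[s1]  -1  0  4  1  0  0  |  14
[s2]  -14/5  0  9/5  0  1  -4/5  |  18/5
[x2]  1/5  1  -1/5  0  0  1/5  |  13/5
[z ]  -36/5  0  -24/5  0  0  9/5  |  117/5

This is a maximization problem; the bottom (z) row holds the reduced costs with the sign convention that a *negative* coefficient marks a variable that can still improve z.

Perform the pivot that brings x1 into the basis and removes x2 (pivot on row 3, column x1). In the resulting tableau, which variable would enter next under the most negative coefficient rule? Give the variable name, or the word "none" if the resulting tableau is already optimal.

Pivot element 1/5. New z-row = old z-row − (-36/5)·(row 3/(1/5)).
Updated z-row coefficients: x1: 0, x2: 36, x3: -12, s1: 0, s2: 0, s3: 9.
The most negative is -12 in column x3, so x3 would enter next.

x3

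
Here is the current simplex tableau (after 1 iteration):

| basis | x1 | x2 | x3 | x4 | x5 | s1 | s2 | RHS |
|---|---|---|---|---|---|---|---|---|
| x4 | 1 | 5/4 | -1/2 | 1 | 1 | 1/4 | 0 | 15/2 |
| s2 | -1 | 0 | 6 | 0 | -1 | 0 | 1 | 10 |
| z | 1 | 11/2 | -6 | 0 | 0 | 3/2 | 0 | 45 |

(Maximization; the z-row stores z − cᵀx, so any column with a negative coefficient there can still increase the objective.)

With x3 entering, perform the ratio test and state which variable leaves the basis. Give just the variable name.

Ratios: row 1 (x4): entry -1/2 ≤ 0, skip; row 2 (s2): 10/6 = 5/3.
Minimum ratio 5/3 is in the s2 row, so s2 leaves.

s2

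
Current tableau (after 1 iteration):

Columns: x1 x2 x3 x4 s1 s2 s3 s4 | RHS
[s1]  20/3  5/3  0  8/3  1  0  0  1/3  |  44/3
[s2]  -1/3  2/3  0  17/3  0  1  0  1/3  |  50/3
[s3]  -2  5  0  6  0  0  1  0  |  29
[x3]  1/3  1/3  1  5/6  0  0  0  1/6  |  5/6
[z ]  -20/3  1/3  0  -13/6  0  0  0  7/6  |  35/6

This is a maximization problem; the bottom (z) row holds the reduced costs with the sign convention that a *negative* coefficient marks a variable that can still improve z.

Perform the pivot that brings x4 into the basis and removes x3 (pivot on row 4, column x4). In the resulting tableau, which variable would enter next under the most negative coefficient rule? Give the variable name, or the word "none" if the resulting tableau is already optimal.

x1

Pivot element 5/6. New z-row = old z-row − (-13/6)·(row 4/(5/6)).
Updated z-row coefficients: x1: -29/5, x2: 6/5, x3: 13/5, x4: 0, s1: 0, s2: 0, s3: 0, s4: 8/5.
The most negative is -29/5 in column x1, so x1 would enter next.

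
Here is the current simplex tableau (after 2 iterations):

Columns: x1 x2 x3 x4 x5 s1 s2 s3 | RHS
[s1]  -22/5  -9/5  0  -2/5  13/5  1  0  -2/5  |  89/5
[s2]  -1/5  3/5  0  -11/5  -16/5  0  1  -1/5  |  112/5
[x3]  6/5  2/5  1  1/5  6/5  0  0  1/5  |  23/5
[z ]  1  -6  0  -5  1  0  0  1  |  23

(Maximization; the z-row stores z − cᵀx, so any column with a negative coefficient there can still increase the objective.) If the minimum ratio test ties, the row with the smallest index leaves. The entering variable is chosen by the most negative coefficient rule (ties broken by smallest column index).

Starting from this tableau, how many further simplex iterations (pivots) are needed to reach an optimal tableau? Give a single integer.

pivot: x2 in, x3 out → z = 92
pivot: x4 in, x2 out → z = 138
No improving column remains; optimal.

2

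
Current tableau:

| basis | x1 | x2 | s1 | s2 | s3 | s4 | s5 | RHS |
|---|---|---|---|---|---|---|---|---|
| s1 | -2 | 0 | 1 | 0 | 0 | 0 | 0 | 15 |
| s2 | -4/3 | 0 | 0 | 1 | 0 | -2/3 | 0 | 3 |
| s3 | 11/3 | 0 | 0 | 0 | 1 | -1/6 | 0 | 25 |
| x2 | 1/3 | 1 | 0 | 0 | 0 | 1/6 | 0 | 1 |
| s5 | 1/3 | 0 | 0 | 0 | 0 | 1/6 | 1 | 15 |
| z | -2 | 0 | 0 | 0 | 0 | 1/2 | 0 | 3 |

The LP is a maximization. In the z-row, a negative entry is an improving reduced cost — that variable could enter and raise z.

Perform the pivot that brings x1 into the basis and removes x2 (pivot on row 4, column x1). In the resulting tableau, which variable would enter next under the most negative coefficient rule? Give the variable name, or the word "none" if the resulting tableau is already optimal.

none

Pivot element 1/3. New z-row = old z-row − (-2)·(row 4/(1/3)).
Updated z-row coefficients: x1: 0, x2: 6, s1: 0, s2: 0, s3: 0, s4: 3/2, s5: 0.
No coefficient is strictly negative; the tableau after this pivot is optimal.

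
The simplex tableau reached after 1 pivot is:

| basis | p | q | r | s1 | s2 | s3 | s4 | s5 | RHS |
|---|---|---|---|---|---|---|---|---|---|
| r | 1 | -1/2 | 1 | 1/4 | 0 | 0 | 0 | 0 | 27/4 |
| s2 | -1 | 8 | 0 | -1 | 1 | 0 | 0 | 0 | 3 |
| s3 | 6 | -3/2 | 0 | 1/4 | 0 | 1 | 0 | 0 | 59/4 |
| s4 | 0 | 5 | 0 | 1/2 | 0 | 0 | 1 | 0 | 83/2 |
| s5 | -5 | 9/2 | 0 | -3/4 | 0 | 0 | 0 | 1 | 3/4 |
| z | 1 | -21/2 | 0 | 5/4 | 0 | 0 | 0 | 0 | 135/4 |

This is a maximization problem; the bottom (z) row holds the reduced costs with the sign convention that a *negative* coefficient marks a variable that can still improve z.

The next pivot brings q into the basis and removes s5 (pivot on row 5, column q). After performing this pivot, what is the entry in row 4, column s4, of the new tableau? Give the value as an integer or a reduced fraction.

Pivot element is row 5, column q: 9/2.
Normalize row 5: new (row 5, s4) = 0/(9/2) = 0.
row 4 ← row 4 − 5·(new row 5): 1 − 5·0 = 1.

1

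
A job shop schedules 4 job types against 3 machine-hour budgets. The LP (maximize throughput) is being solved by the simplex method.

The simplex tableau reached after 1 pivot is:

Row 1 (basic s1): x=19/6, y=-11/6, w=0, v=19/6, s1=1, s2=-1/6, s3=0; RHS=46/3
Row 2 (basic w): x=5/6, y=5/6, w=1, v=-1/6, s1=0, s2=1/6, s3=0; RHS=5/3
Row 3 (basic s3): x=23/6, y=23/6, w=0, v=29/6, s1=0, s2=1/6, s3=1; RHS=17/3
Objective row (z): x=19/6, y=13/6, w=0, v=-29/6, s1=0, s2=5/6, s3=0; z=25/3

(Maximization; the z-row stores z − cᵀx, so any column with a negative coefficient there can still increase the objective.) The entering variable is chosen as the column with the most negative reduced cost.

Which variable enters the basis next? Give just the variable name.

v

Objective-row coefficients: x: 19/6, y: 13/6, w: 0, v: -29/6, s1: 0, s2: 5/6, s3: 0.
The most negative is -29/6 in column v, so v enters.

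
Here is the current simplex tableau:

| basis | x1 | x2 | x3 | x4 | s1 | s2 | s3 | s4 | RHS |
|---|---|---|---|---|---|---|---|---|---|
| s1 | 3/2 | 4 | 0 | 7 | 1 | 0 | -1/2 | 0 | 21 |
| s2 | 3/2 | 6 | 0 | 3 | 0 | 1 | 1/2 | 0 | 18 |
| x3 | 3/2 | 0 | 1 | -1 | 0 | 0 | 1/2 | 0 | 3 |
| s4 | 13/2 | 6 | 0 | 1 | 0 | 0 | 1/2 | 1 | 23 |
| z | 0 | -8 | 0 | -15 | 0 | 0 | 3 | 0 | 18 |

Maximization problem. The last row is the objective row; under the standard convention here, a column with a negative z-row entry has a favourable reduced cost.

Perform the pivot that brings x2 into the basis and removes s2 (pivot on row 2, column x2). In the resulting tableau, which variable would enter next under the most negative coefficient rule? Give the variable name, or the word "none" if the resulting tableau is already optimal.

Pivot element 6. New z-row = old z-row − (-8)·(row 2/6).
Updated z-row coefficients: x1: 2, x2: 0, x3: 0, x4: -11, s1: 0, s2: 4/3, s3: 11/3, s4: 0.
The most negative is -11 in column x4, so x4 would enter next.

x4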